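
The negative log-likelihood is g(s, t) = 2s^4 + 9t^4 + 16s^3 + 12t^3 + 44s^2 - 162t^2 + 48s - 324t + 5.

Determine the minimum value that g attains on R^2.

-1390

g(s,t) separates as P(s) + Q(t) + 5, so its minimum is min P + min Q + 5.
P'(s) = 8(s + 1)(s + 2)(s + 3) vanishes at s ∈ {-3, -2, -1}; Q'(t) = 36(t - 3)(t + 1)(t + 3) vanishes at t ∈ {-3, -1, 3}.
Local minima of P (where P''>0): P(-3)=-18, P(-1)=-18. Local minima of Q: Q(-3)=-81, Q(3)=-1377.
So the global minimum of g is P(-3) + Q(3) + 5 = -18 − 1377 + 5 = -1390, attained at (-3, 3).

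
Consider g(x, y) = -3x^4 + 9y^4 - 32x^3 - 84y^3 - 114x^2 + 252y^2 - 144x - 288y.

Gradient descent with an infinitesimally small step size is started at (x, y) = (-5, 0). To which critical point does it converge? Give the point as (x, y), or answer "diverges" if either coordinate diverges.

g is separable, so gradient descent decouples: x follows -∂g/∂x, y follows -∂g/∂y.
∂g/∂x = -12(x + 1)(x + 3)(x + 4); at x=-5 this is 96, so x decreases.
∂g/∂y = 36(y - 4)(y - 2)(y - 1); at y=0 this is -288, so y increases.
The x-coordinate has no critical point in that direction and runs off to infinity.

diverges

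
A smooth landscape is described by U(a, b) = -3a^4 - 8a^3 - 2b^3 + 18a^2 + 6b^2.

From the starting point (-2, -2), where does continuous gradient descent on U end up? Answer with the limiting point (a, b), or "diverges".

(0, 0)

U is separable, so gradient descent decouples: a follows -∂U/∂a, b follows -∂U/∂b.
∂U/∂a = -12a(a - 1)(a + 3); at a=-2 this is -72, so a increases.
∂U/∂b = -6b(b - 2); at b=-2 this is -48, so b increases.
a converges to its nearest critical value 0 (a local min of the a-part); b converges to 0. The iterate converges to (0, 0).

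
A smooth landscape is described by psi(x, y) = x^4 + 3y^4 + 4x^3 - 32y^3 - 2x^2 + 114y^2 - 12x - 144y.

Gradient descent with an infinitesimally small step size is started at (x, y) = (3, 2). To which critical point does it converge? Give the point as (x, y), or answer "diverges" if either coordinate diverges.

(1, 1)

psi is separable, so gradient descent decouples: x follows -∂psi/∂x, y follows -∂psi/∂y.
∂psi/∂x = 4(x - 1)(x + 1)(x + 3); at x=3 this is 192, so x decreases.
∂psi/∂y = 12(y - 4)(y - 3)(y - 1); at y=2 this is 24, so y decreases.
x converges to its nearest critical value 1 (a local min of the x-part); y converges to 1. The iterate converges to (1, 1).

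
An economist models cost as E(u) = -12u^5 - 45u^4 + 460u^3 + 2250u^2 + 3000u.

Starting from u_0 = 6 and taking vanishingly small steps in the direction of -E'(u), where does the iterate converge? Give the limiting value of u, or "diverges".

E'(u) = -60(u - 5)(u + 1)(u + 2)(u + 5), so E'(6) = -36960.
Gradient descent moves in the -E' direction, i.e. u is increasing.
There is no critical point above u=6, and E' keeps the same sign, so the iterate runs off to +∞.

diverges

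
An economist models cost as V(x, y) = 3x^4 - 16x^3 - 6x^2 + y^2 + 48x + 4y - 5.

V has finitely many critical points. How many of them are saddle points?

V separates as a function of x plus a function of y, so ∇V=0 decouples.
∂V/∂x = 12(x - 4)(x - 1)(x + 1) = 0 at x ∈ {-1, 1, 4}; ∂V/∂y = 2(y + 2) = 0 at y ∈ {-2}.
The Hessian is diagonal: diag(V_xx, V_yy). Second derivatives: V_xx(-1)=120, V_xx(1)=-72, V_xx(4)=180; V_yy(-2)=2.
Saddle points occur where the two diagonal entries have opposite signs: (1, -2). Count: 1.

1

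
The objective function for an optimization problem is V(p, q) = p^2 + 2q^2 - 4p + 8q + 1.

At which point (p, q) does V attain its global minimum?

(2, -2)

V(p,q) separates as A(p) + B(q) + 1, so its minimum is min A + min B + 1.
A'(p) = 2p - 4 vanishes at p ∈ {2}; B'(q) = 4q + 8 vanishes at q ∈ {-2}.
Local minima of A (where A''>0): A(2)=-4. Local minima of B: B(-2)=-8.
So the global minimum of V is A(2) + B(-2) + 1 = -4 − 8 + 1 = -11, attained at (2, -2).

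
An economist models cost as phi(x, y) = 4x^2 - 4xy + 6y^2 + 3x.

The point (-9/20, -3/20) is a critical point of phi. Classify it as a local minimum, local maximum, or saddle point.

The Hessian of phi is constant: H = [[8, -4], [-4, 12]].
det(H) = 8·12 − (-4)² = 80.
det(H) > 0 and tr(H) = 20 > 0, so H is positive definite and the point is a local minimum.

local minimum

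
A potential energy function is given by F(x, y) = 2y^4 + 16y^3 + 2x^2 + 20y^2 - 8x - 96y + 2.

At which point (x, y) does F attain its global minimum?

(2, 1)

F(x,y) separates as P(x) + Q(y) + 2, so its minimum is min P + min Q + 2.
P'(x) = 4x - 8 vanishes at x ∈ {2}; Q'(y) = 8(y - 1)(y + 3)(y + 4) vanishes at y ∈ {-4, -3, 1}.
Local minima of P (where P''>0): P(2)=-8. Local minima of Q: Q(-4)=192, Q(1)=-58.
So the global minimum of F is P(2) + Q(1) + 2 = -8 − 58 + 2 = -64, attained at (2, 1).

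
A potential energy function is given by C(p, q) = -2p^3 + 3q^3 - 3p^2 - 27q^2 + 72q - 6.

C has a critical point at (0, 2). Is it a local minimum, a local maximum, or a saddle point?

local maximum

The mixed partial ∂²C/∂p∂q is 0, so the Hessian at any point is diag(C_pp, C_qq) = diag(-6(2p + 1), 18(q - 3)).
At (0, 2): H = diag(-6, -18).
Both eigenvalues are negative, so H is negative definite: a local maximum.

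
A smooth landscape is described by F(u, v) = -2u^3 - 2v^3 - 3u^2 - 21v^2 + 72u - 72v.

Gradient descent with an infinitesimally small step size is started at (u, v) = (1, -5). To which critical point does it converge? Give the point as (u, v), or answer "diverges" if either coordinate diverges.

F is separable, so gradient descent decouples: u follows -∂F/∂u, v follows -∂F/∂v.
∂F/∂u = -6(u - 3)(u + 4); at u=1 this is 60, so u decreases.
∂F/∂v = -6(v + 3)(v + 4); at v=-5 this is -12, so v increases.
u converges to its nearest critical value -4 (a local min of the u-part); v converges to -4. The iterate converges to (-4, -4).

(-4, -4)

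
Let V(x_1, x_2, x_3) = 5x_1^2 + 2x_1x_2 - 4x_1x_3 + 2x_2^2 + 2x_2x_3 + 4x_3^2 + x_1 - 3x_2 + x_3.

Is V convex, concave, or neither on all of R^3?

convex

V is quadratic, so its Hessian is the constant matrix H = [[10, 2, -4], [2, 4, 2], [-4, 2, 8]].
Leading principal minors: 10, 36, 152.
All positive ⇒ H ≻ 0 ⇒ convex.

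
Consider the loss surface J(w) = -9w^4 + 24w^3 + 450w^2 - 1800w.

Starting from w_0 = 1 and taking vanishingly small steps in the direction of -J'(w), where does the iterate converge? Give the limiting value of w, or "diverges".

J'(w) = -36(w - 5)(w - 2)(w + 5), so J'(1) = -864.
Gradient descent moves in the -J' direction, i.e. w is increasing.
The nearest critical point in that direction is w = 2, where J'' = 756 > 0 (a local minimum). The iterate converges there.

2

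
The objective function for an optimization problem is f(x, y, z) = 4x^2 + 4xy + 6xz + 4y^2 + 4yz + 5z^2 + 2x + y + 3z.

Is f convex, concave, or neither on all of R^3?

f is quadratic, so its Hessian is the constant matrix H = [[8, 4, 6], [4, 8, 4], [6, 4, 10]].
Leading principal minors: 8, 48, 256.
All positive ⇒ H ≻ 0 ⇒ convex.

convex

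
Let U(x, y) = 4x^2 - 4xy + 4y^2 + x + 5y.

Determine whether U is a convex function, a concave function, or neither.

U is quadratic, so its Hessian is the constant matrix H = [[8, -4], [-4, 8]].
det(H) = 48, tr(H) = 16.
det(H) > 0 and tr(H) > 0, so H is positive definite everywhere: convex.

convex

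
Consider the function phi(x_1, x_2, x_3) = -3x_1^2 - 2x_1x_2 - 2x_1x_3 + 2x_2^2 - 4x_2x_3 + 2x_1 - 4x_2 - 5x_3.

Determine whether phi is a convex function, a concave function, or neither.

phi is quadratic, so its Hessian is the constant matrix H = [[-6, -2, -2], [-2, 4, -4], [-2, -4, 0]].
Leading principal minors: -6, -28, 48.
Neither pattern holds ⇒ H is indefinite ⇒ neither convex nor concave.

neither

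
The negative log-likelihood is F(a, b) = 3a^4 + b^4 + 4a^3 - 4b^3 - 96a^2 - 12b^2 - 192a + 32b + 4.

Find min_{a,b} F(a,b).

-1340

F(a,b) separates as P(a) + Q(b) + 4, so its minimum is min P + min Q + 4.
P'(a) = 12(a - 4)(a + 1)(a + 4) vanishes at a ∈ {-4, -1, 4}; Q'(b) = 4(b - 4)(b - 1)(b + 2) vanishes at b ∈ {-2, 1, 4}.
Local minima of P (where P''>0): P(-4)=-256, P(4)=-1280. Local minima of Q: Q(-2)=-64, Q(4)=-64.
So the global minimum of F is P(4) + Q(-2) + 4 = -1280 − 64 + 4 = -1340, attained at (4, -2).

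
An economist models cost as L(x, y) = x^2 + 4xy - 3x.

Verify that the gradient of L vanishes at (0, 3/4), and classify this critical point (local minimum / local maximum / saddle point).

saddle point

∇L = (2x + 4y - 3, 4x); substituting (0, 3/4) gives ∇L = (0, 0), so (0, 3/4) is indeed a critical point.
The Hessian of L is constant: H = [[2, 4], [4, 0]].
det(H) = 2·0 − 4² = -16.
Since det(H) < 0, H is indefinite and the critical point is a saddle point.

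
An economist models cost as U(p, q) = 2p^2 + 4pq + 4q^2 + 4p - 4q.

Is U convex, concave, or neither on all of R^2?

U is quadratic, so its Hessian is the constant matrix H = [[4, 4], [4, 8]].
det(H) = 16, tr(H) = 12.
det(H) > 0 and tr(H) > 0, so H is positive definite everywhere: convex.

convex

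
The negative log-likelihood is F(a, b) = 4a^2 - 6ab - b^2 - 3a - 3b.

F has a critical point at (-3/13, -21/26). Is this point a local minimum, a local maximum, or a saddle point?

saddle point

The Hessian of F is constant: H = [[8, -6], [-6, -2]].
det(H) = 8·(-2) − (-6)² = -52.
Since det(H) < 0, H is indefinite and the critical point is a saddle point.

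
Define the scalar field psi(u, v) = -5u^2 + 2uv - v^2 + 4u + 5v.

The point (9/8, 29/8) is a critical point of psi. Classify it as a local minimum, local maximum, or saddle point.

The Hessian of psi is constant: H = [[-10, 2], [2, -2]].
det(H) = (-10)·(-2) − 2² = 16.
det(H) > 0 and tr(H) = -12 < 0, so H is negative definite and the point is a local maximum.

local maximum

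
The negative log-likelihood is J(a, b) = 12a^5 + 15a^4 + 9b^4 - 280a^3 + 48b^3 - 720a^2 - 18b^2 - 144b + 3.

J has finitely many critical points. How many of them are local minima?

4

J separates as a function of a plus a function of b, so ∇J=0 decouples.
∂J/∂a = 60a(a - 4)(a + 2)(a + 3) = 0 at a ∈ {-3, -2, 0, 4}; ∂J/∂b = 36(b - 1)(b + 1)(b + 4) = 0 at b ∈ {-4, -1, 1}.
The Hessian is diagonal: diag(J_aa, J_bb). Second derivatives: J_aa(-3)=-1260, J_aa(-2)=720, J_aa(0)=-1440, J_aa(4)=10080; J_bb(-4)=540, J_bb(-1)=-216, J_bb(1)=360.
Local minima occur where both diagonal entries positive: (-2, -4), (-2, 1), (4, -4), (4, 1). Count: 4.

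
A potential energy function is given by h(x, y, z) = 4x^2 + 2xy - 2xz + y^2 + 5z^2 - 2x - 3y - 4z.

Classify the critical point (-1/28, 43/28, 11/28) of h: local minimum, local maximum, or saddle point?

The Hessian is constant: H = [[8, 2, -2], [2, 2, 0], [-2, 0, 10]].
Leading principal minors: Δ₁ = 8, Δ₂ = 12, Δ₃ = 112.
All leading minors are positive, so H is positive definite: a local minimum.

local minimum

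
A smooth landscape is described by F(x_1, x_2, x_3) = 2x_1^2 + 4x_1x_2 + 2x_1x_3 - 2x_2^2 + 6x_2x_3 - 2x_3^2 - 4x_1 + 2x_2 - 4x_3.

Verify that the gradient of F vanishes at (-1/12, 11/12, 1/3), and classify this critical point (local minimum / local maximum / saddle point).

saddle point

∇F = (4x_1 + 4x_2 + 2x_3 - 4, 4x_1 - 4x_2 + 6x_3 + 2, 2x_1 + 6x_2 - 4x_3 - 4); substituting (-1/12, 11/12, 1/3) gives ∇F = (0, 0, 0), so (-1/12, 11/12, 1/3) is indeed a critical point.
The Hessian is constant: H = [[4, 4, 2], [4, -4, 6], [2, 6, -4]].
Leading principal minors: Δ₁ = 4, Δ₂ = -32, Δ₃ = 96.
The minors fit neither the all-positive nor the alternating-sign pattern, so H is indefinite: a saddle point.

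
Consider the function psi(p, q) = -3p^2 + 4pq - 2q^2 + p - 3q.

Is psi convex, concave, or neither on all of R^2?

concave

psi is quadratic, so its Hessian is the constant matrix H = [[-6, 4], [4, -4]].
det(H) = 8, tr(H) = -10.
det(H) > 0 and tr(H) < 0, so H is negative definite everywhere: concave.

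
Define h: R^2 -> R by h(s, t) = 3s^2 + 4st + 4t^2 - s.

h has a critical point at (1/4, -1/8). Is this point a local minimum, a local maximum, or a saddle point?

local minimum

The Hessian of h is constant: H = [[6, 4], [4, 8]].
det(H) = 6·8 − 4² = 32.
det(H) > 0 and tr(H) = 14 > 0, so H is positive definite and the point is a local minimum.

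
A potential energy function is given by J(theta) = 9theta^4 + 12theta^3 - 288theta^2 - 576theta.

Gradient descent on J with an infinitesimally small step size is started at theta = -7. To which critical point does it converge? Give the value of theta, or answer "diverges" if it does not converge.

-4

J'(theta) = 36(theta - 4)(theta + 1)(theta + 4), so J'(-7) = -7128.
Gradient descent moves in the -J' direction, i.e. theta is increasing.
The nearest critical point in that direction is theta = -4, where J'' = 864 > 0 (a local minimum). The iterate converges there.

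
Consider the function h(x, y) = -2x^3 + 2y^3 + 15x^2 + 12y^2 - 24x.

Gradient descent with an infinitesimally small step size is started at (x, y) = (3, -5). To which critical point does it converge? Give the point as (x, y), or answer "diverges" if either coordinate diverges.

diverges

h is separable, so gradient descent decouples: x follows -∂h/∂x, y follows -∂h/∂y.
∂h/∂x = -6(x - 4)(x - 1); at x=3 this is 12, so x decreases.
∂h/∂y = 6y(y + 4); at y=-5 this is 30, so y decreases.
The y-coordinate has no critical point in that direction and runs off to infinity.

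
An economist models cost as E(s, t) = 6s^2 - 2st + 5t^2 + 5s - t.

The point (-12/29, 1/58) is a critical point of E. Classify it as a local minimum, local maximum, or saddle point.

The Hessian of E is constant: H = [[12, -2], [-2, 10]].
det(H) = 12·10 − (-2)² = 116.
det(H) > 0 and tr(H) = 22 > 0, so H is positive definite and the point is a local minimum.

local minimum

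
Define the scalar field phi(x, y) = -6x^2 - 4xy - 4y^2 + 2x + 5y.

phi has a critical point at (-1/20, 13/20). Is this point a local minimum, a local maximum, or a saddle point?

The Hessian of phi is constant: H = [[-12, -4], [-4, -8]].
det(H) = (-12)·(-8) − (-4)² = 80.
det(H) > 0 and tr(H) = -20 < 0, so H is negative definite and the point is a local maximum.

local maximum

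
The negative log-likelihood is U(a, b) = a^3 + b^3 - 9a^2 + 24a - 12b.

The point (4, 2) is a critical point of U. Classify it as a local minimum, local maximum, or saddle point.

local minimum

The mixed partial ∂²U/∂a∂b is 0, so the Hessian at any point is diag(U_aa, U_bb) = diag(6(a - 3), 6b).
At (4, 2): H = diag(6, 12).
Both eigenvalues are positive, so H is positive definite: a local minimum.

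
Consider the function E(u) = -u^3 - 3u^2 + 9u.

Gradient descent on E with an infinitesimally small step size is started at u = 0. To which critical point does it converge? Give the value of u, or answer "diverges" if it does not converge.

-3

E'(u) = -3(u - 1)(u + 3), so E'(0) = 9.
Gradient descent moves in the -E' direction, i.e. u is decreasing.
The nearest critical point in that direction is u = -3, where E'' = 12 > 0 (a local minimum). The iterate converges there.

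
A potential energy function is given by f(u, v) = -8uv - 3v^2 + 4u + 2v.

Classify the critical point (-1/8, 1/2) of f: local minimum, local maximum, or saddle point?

saddle point

The Hessian of f is constant: H = [[0, -8], [-8, -6]].
det(H) = 0·(-6) − (-8)² = -64.
Since det(H) < 0, H is indefinite and the critical point is a saddle point.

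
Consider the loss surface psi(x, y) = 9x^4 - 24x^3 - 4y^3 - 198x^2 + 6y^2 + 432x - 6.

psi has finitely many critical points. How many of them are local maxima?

1

psi separates as a function of x plus a function of y, so ∇psi=0 decouples.
∂psi/∂x = 36(x - 4)(x - 1)(x + 3) = 0 at x ∈ {-3, 1, 4}; ∂psi/∂y = -12y(y - 1) = 0 at y ∈ {0, 1}.
The Hessian is diagonal: diag(psi_xx, psi_yy). Second derivatives: psi_xx(-3)=1008, psi_xx(1)=-432, psi_xx(4)=756; psi_yy(0)=12, psi_yy(1)=-12.
Local maxima occur where both diagonal entries negative: (1, 1). Count: 1.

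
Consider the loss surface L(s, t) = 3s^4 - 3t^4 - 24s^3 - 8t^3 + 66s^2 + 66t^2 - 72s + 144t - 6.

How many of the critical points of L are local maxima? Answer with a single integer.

L separates as a function of s plus a function of t, so ∇L=0 decouples.
∂L/∂s = 12(s - 3)(s - 2)(s - 1) = 0 at s ∈ {1, 2, 3}; ∂L/∂t = -12(t - 3)(t + 1)(t + 4) = 0 at t ∈ {-4, -1, 3}.
The Hessian is diagonal: diag(L_ss, L_tt). Second derivatives: L_ss(1)=24, L_ss(2)=-12, L_ss(3)=24; L_tt(-4)=-252, L_tt(-1)=144, L_tt(3)=-336.
Local maxima occur where both diagonal entries negative: (2, -4), (2, 3). Count: 2.

2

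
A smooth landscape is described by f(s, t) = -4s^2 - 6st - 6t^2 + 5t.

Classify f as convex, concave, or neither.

f is quadratic, so its Hessian is the constant matrix H = [[-8, -6], [-6, -12]].
det(H) = 60, tr(H) = -20.
det(H) > 0 and tr(H) < 0, so H is negative definite everywhere: concave.

concave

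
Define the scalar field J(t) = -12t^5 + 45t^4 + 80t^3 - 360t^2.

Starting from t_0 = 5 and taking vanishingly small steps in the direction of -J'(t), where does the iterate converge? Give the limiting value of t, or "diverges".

J'(t) = -60t(t - 3)(t - 2)(t + 2), so J'(5) = -12600.
Gradient descent moves in the -J' direction, i.e. t is increasing.
There is no critical point above t=5, and J' keeps the same sign, so the iterate runs off to +∞.

diverges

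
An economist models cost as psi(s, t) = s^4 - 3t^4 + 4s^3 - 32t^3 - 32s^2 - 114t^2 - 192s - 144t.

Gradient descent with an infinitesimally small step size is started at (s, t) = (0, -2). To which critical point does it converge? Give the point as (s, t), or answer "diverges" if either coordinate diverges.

(4, -3)

psi is separable, so gradient descent decouples: s follows -∂psi/∂s, t follows -∂psi/∂t.
∂psi/∂s = 4(s - 4)(s + 3)(s + 4); at s=0 this is -192, so s increases.
∂psi/∂t = -12(t + 1)(t + 3)(t + 4); at t=-2 this is 24, so t decreases.
s converges to its nearest critical value 4 (a local min of the s-part); t converges to -3. The iterate converges to (4, -3).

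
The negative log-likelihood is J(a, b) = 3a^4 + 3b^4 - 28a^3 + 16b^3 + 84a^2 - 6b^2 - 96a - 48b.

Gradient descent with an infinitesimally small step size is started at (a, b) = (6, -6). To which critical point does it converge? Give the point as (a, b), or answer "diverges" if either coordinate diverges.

(4, -4)

J is separable, so gradient descent decouples: a follows -∂J/∂a, b follows -∂J/∂b.
∂J/∂a = 12(a - 4)(a - 2)(a - 1); at a=6 this is 480, so a decreases.
∂J/∂b = 12(b - 1)(b + 1)(b + 4); at b=-6 this is -840, so b increases.
a converges to its nearest critical value 4 (a local min of the a-part); b converges to -4. The iterate converges to (4, -4).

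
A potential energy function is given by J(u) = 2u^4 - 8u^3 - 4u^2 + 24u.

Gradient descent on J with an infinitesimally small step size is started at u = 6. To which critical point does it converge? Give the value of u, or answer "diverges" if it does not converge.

3

J'(u) = 8(u - 3)(u - 1)(u + 1), so J'(6) = 840.
Gradient descent moves in the -J' direction, i.e. u is decreasing.
The nearest critical point in that direction is u = 3, where J'' = 64 > 0 (a local minimum). The iterate converges there.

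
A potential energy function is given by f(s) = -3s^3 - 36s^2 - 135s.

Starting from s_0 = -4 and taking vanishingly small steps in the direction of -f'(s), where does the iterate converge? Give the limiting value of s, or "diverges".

-5

f'(s) = -9(s + 3)(s + 5), so f'(-4) = 9.
Gradient descent moves in the -f' direction, i.e. s is decreasing.
The nearest critical point in that direction is s = -5, where f'' = 18 > 0 (a local minimum). The iterate converges there.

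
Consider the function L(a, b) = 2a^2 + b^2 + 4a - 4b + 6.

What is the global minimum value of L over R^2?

L(a,b) separates as P(a) + Q(b) + 6, so its minimum is min P + min Q + 6.
P'(a) = 4a + 4 vanishes at a ∈ {-1}; Q'(b) = 2b - 4 vanishes at b ∈ {2}.
Local minima of P (where P''>0): P(-1)=-2. Local minima of Q: Q(2)=-4.
So the global minimum of L is P(-1) + Q(2) + 6 = -2 − 4 + 6 = 0, attained at (-1, 2).

0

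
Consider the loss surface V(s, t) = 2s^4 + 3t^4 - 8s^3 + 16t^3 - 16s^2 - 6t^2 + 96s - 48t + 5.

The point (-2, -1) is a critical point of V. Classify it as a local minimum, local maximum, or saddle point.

saddle point

The mixed partial ∂²V/∂s∂t is 0, so the Hessian at any point is diag(V_ss, V_tt) = diag(8(3s^2 - 6s - 4), 12(3t^2 + 8t - 1)).
At (-2, -1): H = diag(160, -72).
The eigenvalues have opposite signs, so H is indefinite: a saddle point.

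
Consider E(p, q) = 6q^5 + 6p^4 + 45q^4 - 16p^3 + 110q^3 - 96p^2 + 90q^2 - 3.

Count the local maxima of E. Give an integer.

E separates as a function of p plus a function of q, so ∇E=0 decouples.
∂E/∂p = 24p(p - 4)(p + 2) = 0 at p ∈ {-2, 0, 4}; ∂E/∂q = 30q(q + 1)(q + 2)(q + 3) = 0 at q ∈ {-3, -2, -1, 0}.
The Hessian is diagonal: diag(E_pp, E_qq). Second derivatives: E_pp(-2)=288, E_pp(0)=-192, E_pp(4)=576; E_qq(-3)=-180, E_qq(-2)=60, E_qq(-1)=-60, E_qq(0)=180.
Local maxima occur where both diagonal entries negative: (0, -3), (0, -1). Count: 2.

2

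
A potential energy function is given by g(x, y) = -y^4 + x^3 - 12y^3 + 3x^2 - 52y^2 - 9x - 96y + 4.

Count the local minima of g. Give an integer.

1

g separates as a function of x plus a function of y, so ∇g=0 decouples.
∂g/∂x = 3(x - 1)(x + 3) = 0 at x ∈ {-3, 1}; ∂g/∂y = -4(y + 2)(y + 3)(y + 4) = 0 at y ∈ {-4, -3, -2}.
The Hessian is diagonal: diag(g_xx, g_yy). Second derivatives: g_xx(-3)=-12, g_xx(1)=12; g_yy(-4)=-8, g_yy(-3)=4, g_yy(-2)=-8.
Local minima occur where both diagonal entries positive: (1, -3). Count: 1.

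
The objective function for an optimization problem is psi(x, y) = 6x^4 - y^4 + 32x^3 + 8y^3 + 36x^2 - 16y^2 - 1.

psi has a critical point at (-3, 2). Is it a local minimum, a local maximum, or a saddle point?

local minimum

The mixed partial ∂²psi/∂x∂y is 0, so the Hessian at any point is diag(psi_xx, psi_yy) = diag(24(3x^2 + 8x + 3), 4(-3y^2 + 12y - 8)).
At (-3, 2): H = diag(144, 16).
Both eigenvalues are positive, so H is positive definite: a local minimum.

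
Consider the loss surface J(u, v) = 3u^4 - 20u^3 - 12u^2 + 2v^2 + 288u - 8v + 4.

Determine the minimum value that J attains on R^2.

-420

J(u,v) separates as P(u) + Q(v) + 4, so its minimum is min P + min Q + 4.
P'(u) = 12(u - 4)(u - 3)(u + 2) vanishes at u ∈ {-2, 3, 4}; Q'(v) = 4v - 8 vanishes at v ∈ {2}.
Local minima of P (where P''>0): P(-2)=-416, P(4)=448. Local minima of Q: Q(2)=-8.
So the global minimum of J is P(-2) + Q(2) + 4 = -416 − 8 + 4 = -420, attained at (-2, 2).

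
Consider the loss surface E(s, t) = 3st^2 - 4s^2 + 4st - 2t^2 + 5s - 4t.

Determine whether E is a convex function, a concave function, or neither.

neither

The term 3st^2 is cubic, so the Hessian is not constant.
∂²E/∂t² = 6s - 4, which takes both signs as s varies (negative for sufficiently negative s). A diagonal entry of the Hessian changing sign means the Hessian is neither positive- nor negative-semidefinite on all of R^2.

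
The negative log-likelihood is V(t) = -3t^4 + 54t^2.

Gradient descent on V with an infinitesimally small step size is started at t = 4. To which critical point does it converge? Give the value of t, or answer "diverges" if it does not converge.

diverges

V'(t) = -12t(t - 3)(t + 3), so V'(4) = -336.
Gradient descent moves in the -V' direction, i.e. t is increasing.
There is no critical point above t=4, and V' keeps the same sign, so the iterate runs off to +∞.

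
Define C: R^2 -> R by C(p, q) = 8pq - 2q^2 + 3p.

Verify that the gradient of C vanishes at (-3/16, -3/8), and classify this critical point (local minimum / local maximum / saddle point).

saddle point

∇C = (8q + 3, 8p - 4q); substituting (-3/16, -3/8) gives ∇C = (0, 0), so (-3/16, -3/8) is indeed a critical point.
The Hessian of C is constant: H = [[0, 8], [8, -4]].
det(H) = 0·(-4) − 8² = -64.
Since det(H) < 0, H is indefinite and the critical point is a saddle point.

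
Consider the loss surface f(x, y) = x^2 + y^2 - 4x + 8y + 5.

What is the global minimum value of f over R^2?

f(x,y) separates as P(x) + Q(y) + 5, so its minimum is min P + min Q + 5.
P'(x) = 2x - 4 vanishes at x ∈ {2}; Q'(y) = 2y + 8 vanishes at y ∈ {-4}.
Local minima of P (where P''>0): P(2)=-4. Local minima of Q: Q(-4)=-16.
So the global minimum of f is P(2) + Q(-4) + 5 = -4 − 16 + 5 = -15, attained at (2, -4).

-15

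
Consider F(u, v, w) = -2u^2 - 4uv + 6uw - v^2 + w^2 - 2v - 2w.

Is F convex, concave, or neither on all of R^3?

F is quadratic, so its Hessian is the constant matrix H = [[-4, -4, 6], [-4, -2, 0], [6, 0, 2]].
Leading principal minors: -4, -8, 56.
Neither pattern holds ⇒ H is indefinite ⇒ neither convex nor concave.

neither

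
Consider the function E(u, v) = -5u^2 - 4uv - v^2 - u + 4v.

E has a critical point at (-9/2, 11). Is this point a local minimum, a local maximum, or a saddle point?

The Hessian of E is constant: H = [[-10, -4], [-4, -2]].
det(H) = (-10)·(-2) − (-4)² = 4.
det(H) > 0 and tr(H) = -12 < 0, so H is negative definite and the point is a local maximum.

local maximum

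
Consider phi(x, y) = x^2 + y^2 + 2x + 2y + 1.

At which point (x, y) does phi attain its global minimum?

phi(x,y) separates as P(x) + Q(y) + 1, so its minimum is min P + min Q + 1.
P'(x) = 2x + 2 vanishes at x ∈ {-1}; Q'(y) = 2y + 2 vanishes at y ∈ {-1}.
Local minima of P (where P''>0): P(-1)=-1. Local minima of Q: Q(-1)=-1.
So the global minimum of phi is P(-1) + Q(-1) + 1 = -1 − 1 + 1 = -1, attained at (-1, -1).

(-1, -1)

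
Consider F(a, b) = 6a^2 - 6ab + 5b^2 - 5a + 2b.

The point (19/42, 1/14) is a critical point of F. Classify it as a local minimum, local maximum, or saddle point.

The Hessian of F is constant: H = [[12, -6], [-6, 10]].
det(H) = 12·10 − (-6)² = 84.
det(H) > 0 and tr(H) = 22 > 0, so H is positive definite and the point is a local minimum.

local minimum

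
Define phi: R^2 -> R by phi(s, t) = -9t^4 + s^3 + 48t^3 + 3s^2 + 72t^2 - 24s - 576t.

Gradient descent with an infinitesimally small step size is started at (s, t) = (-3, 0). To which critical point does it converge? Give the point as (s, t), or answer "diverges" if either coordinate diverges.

(2, 2)

phi is separable, so gradient descent decouples: s follows -∂phi/∂s, t follows -∂phi/∂t.
∂phi/∂s = 3(s - 2)(s + 4); at s=-3 this is -15, so s increases.
∂phi/∂t = -36(t - 4)(t - 2)(t + 2); at t=0 this is -576, so t increases.
s converges to its nearest critical value 2 (a local min of the s-part); t converges to 2. The iterate converges to (2, 2).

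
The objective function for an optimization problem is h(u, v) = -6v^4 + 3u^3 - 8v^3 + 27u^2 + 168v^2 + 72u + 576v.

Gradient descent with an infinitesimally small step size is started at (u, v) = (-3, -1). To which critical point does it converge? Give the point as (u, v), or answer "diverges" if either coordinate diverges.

(-2, -2)

h is separable, so gradient descent decouples: u follows -∂h/∂u, v follows -∂h/∂v.
∂h/∂u = 9(u + 2)(u + 4); at u=-3 this is -9, so u increases.
∂h/∂v = -24(v - 4)(v + 2)(v + 3); at v=-1 this is 240, so v decreases.
u converges to its nearest critical value -2 (a local min of the u-part); v converges to -2. The iterate converges to (-2, -2).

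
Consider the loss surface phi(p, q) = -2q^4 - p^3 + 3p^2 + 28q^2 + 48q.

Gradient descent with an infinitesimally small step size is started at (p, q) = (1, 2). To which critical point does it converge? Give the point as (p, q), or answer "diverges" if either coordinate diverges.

(0, -1)

phi is separable, so gradient descent decouples: p follows -∂phi/∂p, q follows -∂phi/∂q.
∂phi/∂p = -3p(p - 2); at p=1 this is 3, so p decreases.
∂phi/∂q = -8(q - 3)(q + 1)(q + 2); at q=2 this is 96, so q decreases.
p converges to its nearest critical value 0 (a local min of the p-part); q converges to -1. The iterate converges to (0, -1).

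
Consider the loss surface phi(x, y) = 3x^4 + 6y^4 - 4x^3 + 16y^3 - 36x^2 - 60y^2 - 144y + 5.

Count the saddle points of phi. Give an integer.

phi separates as a function of x plus a function of y, so ∇phi=0 decouples.
∂phi/∂x = 12x(x - 3)(x + 2) = 0 at x ∈ {-2, 0, 3}; ∂phi/∂y = 24(y - 2)(y + 1)(y + 3) = 0 at y ∈ {-3, -1, 2}.
The Hessian is diagonal: diag(phi_xx, phi_yy). Second derivatives: phi_xx(-2)=120, phi_xx(0)=-72, phi_xx(3)=180; phi_yy(-3)=240, phi_yy(-1)=-144, phi_yy(2)=360.
Saddle points occur where the two diagonal entries have opposite signs: (-2, -1), (0, -3), (0, 2), (3, -1). Count: 4.

4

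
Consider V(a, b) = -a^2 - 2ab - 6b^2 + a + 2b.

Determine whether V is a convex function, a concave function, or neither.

V is quadratic, so its Hessian is the constant matrix H = [[-2, -2], [-2, -12]].
det(H) = 20, tr(H) = -14.
det(H) > 0 and tr(H) < 0, so H is negative definite everywhere: concave.

concave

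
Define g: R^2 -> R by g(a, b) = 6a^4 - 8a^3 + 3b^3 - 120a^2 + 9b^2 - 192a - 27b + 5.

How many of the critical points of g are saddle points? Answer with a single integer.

g separates as a function of a plus a function of b, so ∇g=0 decouples.
∂g/∂a = 24(a - 4)(a + 1)(a + 2) = 0 at a ∈ {-2, -1, 4}; ∂g/∂b = 9(b - 1)(b + 3) = 0 at b ∈ {-3, 1}.
The Hessian is diagonal: diag(g_aa, g_bb). Second derivatives: g_aa(-2)=144, g_aa(-1)=-120, g_aa(4)=720; g_bb(-3)=-36, g_bb(1)=36.
Saddle points occur where the two diagonal entries have opposite signs: (-2, -3), (-1, 1), (4, -3). Count: 3.

3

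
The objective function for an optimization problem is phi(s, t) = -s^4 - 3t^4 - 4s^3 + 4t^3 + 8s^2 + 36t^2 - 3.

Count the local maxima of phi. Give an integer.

phi separates as a function of s plus a function of t, so ∇phi=0 decouples.
∂phi/∂s = -4s(s - 1)(s + 4) = 0 at s ∈ {-4, 0, 1}; ∂phi/∂t = -12t(t - 3)(t + 2) = 0 at t ∈ {-2, 0, 3}.
The Hessian is diagonal: diag(phi_ss, phi_tt). Second derivatives: phi_ss(-4)=-80, phi_ss(0)=16, phi_ss(1)=-20; phi_tt(-2)=-120, phi_tt(0)=72, phi_tt(3)=-180.
Local maxima occur where both diagonal entries negative: (-4, -2), (-4, 3), (1, -2), (1, 3). Count: 4.

4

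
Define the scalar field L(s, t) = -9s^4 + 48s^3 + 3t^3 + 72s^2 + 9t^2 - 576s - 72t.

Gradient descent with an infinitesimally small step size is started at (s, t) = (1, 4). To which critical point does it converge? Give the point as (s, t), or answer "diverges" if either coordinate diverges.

L is separable, so gradient descent decouples: s follows -∂L/∂s, t follows -∂L/∂t.
∂L/∂s = -36(s - 4)(s - 2)(s + 2); at s=1 this is -324, so s increases.
∂L/∂t = 9(t - 2)(t + 4); at t=4 this is 144, so t decreases.
s converges to its nearest critical value 2 (a local min of the s-part); t converges to 2. The iterate converges to (2, 2).

(2, 2)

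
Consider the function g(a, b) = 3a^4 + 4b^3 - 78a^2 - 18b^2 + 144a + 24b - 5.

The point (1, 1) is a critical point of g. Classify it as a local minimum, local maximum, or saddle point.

local maximum

The mixed partial ∂²g/∂a∂b is 0, so the Hessian at any point is diag(g_aa, g_bb) = diag(12(3a^2 - 13), 12(2b - 3)).
At (1, 1): H = diag(-120, -12).
Both eigenvalues are negative, so H is negative definite: a local maximum.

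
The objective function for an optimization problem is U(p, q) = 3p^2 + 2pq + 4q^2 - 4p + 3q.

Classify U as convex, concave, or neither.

U is quadratic, so its Hessian is the constant matrix H = [[6, 2], [2, 8]].
det(H) = 44, tr(H) = 14.
det(H) > 0 and tr(H) > 0, so H is positive definite everywhere: convex.

convex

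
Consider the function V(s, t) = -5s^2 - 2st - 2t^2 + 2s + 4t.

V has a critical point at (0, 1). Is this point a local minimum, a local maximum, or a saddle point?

The Hessian of V is constant: H = [[-10, -2], [-2, -4]].
det(H) = (-10)·(-4) − (-2)² = 36.
det(H) > 0 and tr(H) = -14 < 0, so H is negative definite and the point is a local maximum.

local maximum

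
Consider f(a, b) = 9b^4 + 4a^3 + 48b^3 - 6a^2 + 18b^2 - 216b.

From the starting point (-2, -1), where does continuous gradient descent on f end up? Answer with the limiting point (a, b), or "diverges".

diverges

f is separable, so gradient descent decouples: a follows -∂f/∂a, b follows -∂f/∂b.
∂f/∂a = 12a(a - 1); at a=-2 this is 72, so a decreases.
∂f/∂b = 36(b - 1)(b + 2)(b + 3); at b=-1 this is -144, so b increases.
The a-coordinate has no critical point in that direction and runs off to infinity.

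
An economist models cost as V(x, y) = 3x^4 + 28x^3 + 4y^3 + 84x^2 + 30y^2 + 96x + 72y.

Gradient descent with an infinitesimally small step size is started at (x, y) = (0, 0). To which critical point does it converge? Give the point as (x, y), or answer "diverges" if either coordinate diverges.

V is separable, so gradient descent decouples: x follows -∂V/∂x, y follows -∂V/∂y.
∂V/∂x = 12(x + 1)(x + 2)(x + 4); at x=0 this is 96, so x decreases.
∂V/∂y = 12(y + 2)(y + 3); at y=0 this is 72, so y decreases.
x converges to its nearest critical value -1 (a local min of the x-part); y converges to -2. The iterate converges to (-1, -2).

(-1, -2)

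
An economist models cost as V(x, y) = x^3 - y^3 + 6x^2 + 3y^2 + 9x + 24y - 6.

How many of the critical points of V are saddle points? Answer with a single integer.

V separates as a function of x plus a function of y, so ∇V=0 decouples.
∂V/∂x = 3(x + 1)(x + 3) = 0 at x ∈ {-3, -1}; ∂V/∂y = -3(y - 4)(y + 2) = 0 at y ∈ {-2, 4}.
The Hessian is diagonal: diag(V_xx, V_yy). Second derivatives: V_xx(-3)=-6, V_xx(-1)=6; V_yy(-2)=18, V_yy(4)=-18.
Saddle points occur where the two diagonal entries have opposite signs: (-3, -2), (-1, 4). Count: 2.

2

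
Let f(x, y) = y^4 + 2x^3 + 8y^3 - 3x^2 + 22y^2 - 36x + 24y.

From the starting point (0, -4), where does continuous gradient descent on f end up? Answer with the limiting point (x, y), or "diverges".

f is separable, so gradient descent decouples: x follows -∂f/∂x, y follows -∂f/∂y.
∂f/∂x = 6(x - 3)(x + 2); at x=0 this is -36, so x increases.
∂f/∂y = 4(y + 1)(y + 2)(y + 3); at y=-4 this is -24, so y increases.
x converges to its nearest critical value 3 (a local min of the x-part); y converges to -3. The iterate converges to (3, -3).

(3, -3)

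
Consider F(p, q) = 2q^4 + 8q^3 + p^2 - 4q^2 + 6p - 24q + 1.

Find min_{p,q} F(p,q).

F(p,q) separates as A(p) + B(q) + 1, so its minimum is min A + min B + 1.
A'(p) = 2p + 6 vanishes at p ∈ {-3}; B'(q) = 8(q - 1)(q + 1)(q + 3) vanishes at q ∈ {-3, -1, 1}.
Local minima of A (where A''>0): A(-3)=-9. Local minima of B: B(-3)=-18, B(1)=-18.
So the global minimum of F is A(-3) + B(-3) + 1 = -9 − 18 + 1 = -26, attained at (-3, -3).

-26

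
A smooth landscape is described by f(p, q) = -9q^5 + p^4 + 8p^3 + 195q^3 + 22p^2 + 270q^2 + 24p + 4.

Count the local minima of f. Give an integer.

f separates as a function of p plus a function of q, so ∇f=0 decouples.
∂f/∂p = 4(p + 1)(p + 2)(p + 3) = 0 at p ∈ {-3, -2, -1}; ∂f/∂q = -45q(q - 4)(q + 1)(q + 3) = 0 at q ∈ {-3, -1, 0, 4}.
The Hessian is diagonal: diag(f_pp, f_qq). Second derivatives: f_pp(-3)=8, f_pp(-2)=-4, f_pp(-1)=8; f_qq(-3)=1890, f_qq(-1)=-450, f_qq(0)=540, f_qq(4)=-6300.
Local minima occur where both diagonal entries positive: (-3, -3), (-3, 0), (-1, -3), (-1, 0). Count: 4.

4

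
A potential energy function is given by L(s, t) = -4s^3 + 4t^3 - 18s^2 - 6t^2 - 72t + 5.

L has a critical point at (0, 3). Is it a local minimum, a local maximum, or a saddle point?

The mixed partial ∂²L/∂s∂t is 0, so the Hessian at any point is diag(L_ss, L_tt) = diag(-12(2s + 3), 12(2t - 1)).
At (0, 3): H = diag(-36, 60).
The eigenvalues have opposite signs, so H is indefinite: a saddle point.

saddle point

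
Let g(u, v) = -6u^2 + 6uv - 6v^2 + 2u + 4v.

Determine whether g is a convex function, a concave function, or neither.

concave

g is quadratic, so its Hessian is the constant matrix H = [[-12, 6], [6, -12]].
det(H) = 108, tr(H) = -24.
det(H) > 0 and tr(H) < 0, so H is negative definite everywhere: concave.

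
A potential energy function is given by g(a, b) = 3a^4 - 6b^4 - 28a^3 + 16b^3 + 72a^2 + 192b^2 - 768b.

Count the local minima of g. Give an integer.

2

g separates as a function of a plus a function of b, so ∇g=0 decouples.
∂g/∂a = 12a(a - 4)(a - 3) = 0 at a ∈ {0, 3, 4}; ∂g/∂b = -24(b - 4)(b - 2)(b + 4) = 0 at b ∈ {-4, 2, 4}.
The Hessian is diagonal: diag(g_aa, g_bb). Second derivatives: g_aa(0)=144, g_aa(3)=-36, g_aa(4)=48; g_bb(-4)=-1152, g_bb(2)=288, g_bb(4)=-384.
Local minima occur where both diagonal entries positive: (0, 2), (4, 2). Count: 2.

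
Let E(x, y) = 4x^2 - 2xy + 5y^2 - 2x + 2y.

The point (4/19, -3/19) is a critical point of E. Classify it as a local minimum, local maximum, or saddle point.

The Hessian of E is constant: H = [[8, -2], [-2, 10]].
det(H) = 8·10 − (-2)² = 76.
det(H) > 0 and tr(H) = 18 > 0, so H is positive definite and the point is a local minimum.

local minimum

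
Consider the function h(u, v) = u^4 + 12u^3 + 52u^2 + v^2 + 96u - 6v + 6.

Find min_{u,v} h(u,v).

-67

h(u,v) separates as P(u) + Q(v) + 6, so its minimum is min P + min Q + 6.
P'(u) = 4(u + 2)(u + 3)(u + 4) vanishes at u ∈ {-4, -3, -2}; Q'(v) = 2v - 6 vanishes at v ∈ {3}.
Local minima of P (where P''>0): P(-4)=-64, P(-2)=-64. Local minima of Q: Q(3)=-9.
So the global minimum of h is P(-4) + Q(3) + 6 = -64 − 9 + 6 = -67, attained at (-4, 3).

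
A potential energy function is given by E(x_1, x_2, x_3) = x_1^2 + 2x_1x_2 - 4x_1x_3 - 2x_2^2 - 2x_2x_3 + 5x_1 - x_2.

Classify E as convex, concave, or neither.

E is quadratic, so its Hessian is the constant matrix H = [[2, 2, -4], [2, -4, -2], [-4, -2, 0]].
Leading principal minors: 2, -12, 88.
Neither pattern holds ⇒ H is indefinite ⇒ neither convex nor concave.

neither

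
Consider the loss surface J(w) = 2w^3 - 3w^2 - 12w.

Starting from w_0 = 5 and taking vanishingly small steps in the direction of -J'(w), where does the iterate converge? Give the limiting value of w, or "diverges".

J'(w) = 6(w - 2)(w + 1), so J'(5) = 108.
Gradient descent moves in the -J' direction, i.e. w is decreasing.
The nearest critical point in that direction is w = 2, where J'' = 18 > 0 (a local minimum). The iterate converges there.

2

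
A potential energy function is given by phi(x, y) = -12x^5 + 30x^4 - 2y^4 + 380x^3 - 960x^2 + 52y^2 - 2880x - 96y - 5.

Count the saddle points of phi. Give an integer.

phi separates as a function of x plus a function of y, so ∇phi=0 decouples.
∂phi/∂x = -60(x - 4)(x - 3)(x + 1)(x + 4) = 0 at x ∈ {-4, -1, 3, 4}; ∂phi/∂y = -8(y - 3)(y - 1)(y + 4) = 0 at y ∈ {-4, 1, 3}.
The Hessian is diagonal: diag(phi_xx, phi_yy). Second derivatives: phi_xx(-4)=10080, phi_xx(-1)=-3600, phi_xx(3)=1680, phi_xx(4)=-2400; phi_yy(-4)=-280, phi_yy(1)=80, phi_yy(3)=-112.
Saddle points occur where the two diagonal entries have opposite signs: (-4, -4), (-4, 3), (-1, 1), (3, -4), (3, 3), (4, 1). Count: 6.

6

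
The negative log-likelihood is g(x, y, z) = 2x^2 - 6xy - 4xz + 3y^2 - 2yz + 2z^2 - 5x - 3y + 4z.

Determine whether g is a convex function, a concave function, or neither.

neither

g is quadratic, so its Hessian is the constant matrix H = [[4, -6, -4], [-6, 6, -2], [-4, -2, 4]].
Leading principal minors: 4, -12, -256.
Neither pattern holds ⇒ H is indefinite ⇒ neither convex nor concave.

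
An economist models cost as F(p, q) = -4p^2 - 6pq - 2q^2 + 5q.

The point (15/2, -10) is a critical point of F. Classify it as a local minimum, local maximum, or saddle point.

The Hessian of F is constant: H = [[-8, -6], [-6, -4]].
det(H) = (-8)·(-4) − (-6)² = -4.
Since det(H) < 0, H is indefinite and the critical point is a saddle point.

saddle point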